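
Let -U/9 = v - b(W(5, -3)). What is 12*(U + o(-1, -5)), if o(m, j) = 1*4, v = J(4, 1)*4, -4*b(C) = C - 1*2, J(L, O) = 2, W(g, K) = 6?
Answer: -924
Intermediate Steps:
b(C) = 1/2 - C/4 (b(C) = -(C - 1*2)/4 = -(C - 2)/4 = -(-2 + C)/4 = 1/2 - C/4)
v = 8 (v = 2*4 = 8)
U = -81 (U = -9*(8 - (1/2 - 1/4*6)) = -9*(8 - (1/2 - 3/2)) = -9*(8 - 1*(-1)) = -9*(8 + 1) = -9*9 = -81)
o(m, j) = 4
12*(U + o(-1, -5)) = 12*(-81 + 4) = 12*(-77) = -924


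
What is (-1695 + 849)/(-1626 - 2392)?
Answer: 423/2009 ≈ 0.21055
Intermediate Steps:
(-1695 + 849)/(-1626 - 2392) = -846/(-4018) = -846*(-1/4018) = 423/2009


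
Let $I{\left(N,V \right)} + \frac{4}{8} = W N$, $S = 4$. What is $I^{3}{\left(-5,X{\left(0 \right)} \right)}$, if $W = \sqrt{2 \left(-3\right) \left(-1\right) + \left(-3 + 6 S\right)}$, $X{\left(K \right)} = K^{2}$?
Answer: $- \frac{8101}{8} - \frac{40545 \sqrt{3}}{4} \approx -18569.0$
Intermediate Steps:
$W = 3 \sqrt{3}$ ($W = \sqrt{2 \left(-3\right) \left(-1\right) + \left(-3 + 6 \cdot 4\right)} = \sqrt{\left(-6\right) \left(-1\right) + \left(-3 + 24\right)} = \sqrt{6 + 21} = \sqrt{27} = 3 \sqrt{3} \approx 5.1962$)
$I{\left(N,V \right)} = - \frac{1}{2} + 3 N \sqrt{3}$ ($I{\left(N,V \right)} = - \frac{1}{2} + 3 \sqrt{3} N = - \frac{1}{2} + 3 N \sqrt{3}$)
$I^{3}{\left(-5,X{\left(0 \right)} \right)} = \left(- \frac{1}{2} + 3 \left(-5\right) \sqrt{3}\right)^{3} = \left(- \frac{1}{2} - 15 \sqrt{3}\right)^{3}$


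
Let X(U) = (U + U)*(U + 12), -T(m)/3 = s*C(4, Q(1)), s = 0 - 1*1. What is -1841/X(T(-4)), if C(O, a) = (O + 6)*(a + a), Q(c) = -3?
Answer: -263/8640 ≈ -0.030440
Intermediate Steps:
C(O, a) = 2*a*(6 + O) (C(O, a) = (6 + O)*(2*a) = 2*a*(6 + O))
s = -1 (s = 0 - 1 = -1)
T(m) = -180 (T(m) = -(-3)*2*(-3)*(6 + 4) = -(-3)*2*(-3)*10 = -(-3)*(-60) = -3*60 = -180)
X(U) = 2*U*(12 + U) (X(U) = (2*U)*(12 + U) = 2*U*(12 + U))
-1841/X(T(-4)) = -1841*(-1/(360*(12 - 180))) = -1841/(2*(-180)*(-168)) = -1841/60480 = -1841*1/60480 = -263/8640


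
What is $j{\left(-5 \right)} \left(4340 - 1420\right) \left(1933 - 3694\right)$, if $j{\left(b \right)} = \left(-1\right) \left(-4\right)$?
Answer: $-20568480$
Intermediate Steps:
$j{\left(b \right)} = 4$
$j{\left(-5 \right)} \left(4340 - 1420\right) \left(1933 - 3694\right) = 4 \left(4340 - 1420\right) \left(1933 - 3694\right) = 4 \cdot 2920 \left(-1761\right) = 4 \left(-5142120\right) = -20568480$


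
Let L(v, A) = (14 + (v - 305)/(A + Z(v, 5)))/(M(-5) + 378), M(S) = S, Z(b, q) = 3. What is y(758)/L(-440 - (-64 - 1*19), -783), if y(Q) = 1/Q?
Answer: 72735/2194789 ≈ 0.033140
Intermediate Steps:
L(v, A) = 14/373 + (-305 + v)/(373*(3 + A)) (L(v, A) = (14 + (v - 305)/(A + 3))/(-5 + 378) = (14 + (-305 + v)/(3 + A))/373 = (14 + (-305 + v)/(3 + A))*(1/373) = 14/373 + (-305 + v)/(373*(3 + A)))
y(758)/L(-440 - (-64 - 1*19), -783) = 1/(758*(((-263 + (-440 - (-64 - 1*19)) + 14*(-783))/(373*(3 - 783))))) = 1/(758*(((1/373)*(-263 + (-440 - (-64 - 19)) - 10962)/(-780)))) = 1/(758*(((1/373)*(-1/780)*(-263 + (-440 - 1*(-83)) - 10962)))) = 1/(758*(((1/373)*(-1/780)*(-263 + (-440 + 83) - 10962)))) = 1/(758*(((1/373)*(-1/780)*(-263 - 357 - 10962)))) = 1/(758*(((1/373)*(-1/780)*(-11582)))) = 1/(758*(5791/145470)) = (1/758)*(145470/5791) = 72735/2194789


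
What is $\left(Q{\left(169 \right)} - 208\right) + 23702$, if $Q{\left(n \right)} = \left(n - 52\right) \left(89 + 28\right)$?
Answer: $37183$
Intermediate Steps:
$Q{\left(n \right)} = -6084 + 117 n$ ($Q{\left(n \right)} = \left(-52 + n\right) 117 = -6084 + 117 n$)
$\left(Q{\left(169 \right)} - 208\right) + 23702 = \left(\left(-6084 + 117 \cdot 169\right) - 208\right) + 23702 = \left(\left(-6084 + 19773\right) - 208\right) + 23702 = \left(13689 - 208\right) + 23702 = 13481 + 23702 = 37183$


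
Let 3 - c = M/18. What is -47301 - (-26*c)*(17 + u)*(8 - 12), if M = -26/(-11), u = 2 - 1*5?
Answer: -5096303/99 ≈ -51478.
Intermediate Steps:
u = -3 (u = 2 - 5 = -3)
M = 26/11 (M = -26*(-1/11) = 26/11 ≈ 2.3636)
c = 284/99 (c = 3 - 26/(11*18) = 3 - 1*13/99 = 3 - 13/99 = 284/99 ≈ 2.8687)
-47301 - (-26*c)*(17 + u)*(8 - 12) = -47301 - (-26*284/99)*(17 - 3)*(8 - 12) = -47301 - (-7384)*14*(-4)/99 = -47301 - (-7384)*(-56)/99 = -47301 - 1*413504/99 = -47301 - 413504/99 = -5096303/99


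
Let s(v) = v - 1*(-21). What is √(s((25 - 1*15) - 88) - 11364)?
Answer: 9*I*√141 ≈ 106.87*I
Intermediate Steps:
s(v) = 21 + v (s(v) = v + 21 = 21 + v)
√(s((25 - 1*15) - 88) - 11364) = √((21 + ((25 - 1*15) - 88)) - 11364) = √((21 + ((25 - 15) - 88)) - 11364) = √((21 + (10 - 88)) - 11364) = √((21 - 78) - 11364) = √(-57 - 11364) = √(-11421) = 9*I*√141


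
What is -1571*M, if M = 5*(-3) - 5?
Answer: 31420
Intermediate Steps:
M = -20 (M = -15 - 5 = -20)
-1571*M = -1571*(-20) = 31420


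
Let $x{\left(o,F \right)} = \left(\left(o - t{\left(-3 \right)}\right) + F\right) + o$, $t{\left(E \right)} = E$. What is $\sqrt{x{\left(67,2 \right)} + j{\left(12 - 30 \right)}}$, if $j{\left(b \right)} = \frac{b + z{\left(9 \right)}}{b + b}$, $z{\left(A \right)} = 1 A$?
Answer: $\frac{\sqrt{557}}{2} \approx 11.8$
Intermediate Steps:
$z{\left(A \right)} = A$
$x{\left(o,F \right)} = 3 + F + 2 o$ ($x{\left(o,F \right)} = \left(\left(o - -3\right) + F\right) + o = \left(\left(o + 3\right) + F\right) + o = \left(\left(3 + o\right) + F\right) + o = \left(3 + F + o\right) + o = 3 + F + 2 o$)
$j{\left(b \right)} = \frac{9 + b}{2 b}$ ($j{\left(b \right)} = \frac{b + 9}{b + b} = \frac{9 + b}{2 b}$)
$\sqrt{x{\left(67,2 \right)} + j{\left(12 - 30 \right)}} = \sqrt{\left(3 + 2 + 2 \cdot 67\right) + \frac{9 + \left(12 - 30\right)}{2 \left(12 - 30\right)}} = \sqrt{\left(3 + 2 + 134\right) + \frac{9 - 18}{2 \left(-18\right)}} = \sqrt{139 + \frac{1}{2} \left(- \frac{1}{18}\right) \left(-9\right)} = \sqrt{139 + \frac{1}{4}} = \sqrt{\frac{557}{4}} = \frac{\sqrt{557}}{2}$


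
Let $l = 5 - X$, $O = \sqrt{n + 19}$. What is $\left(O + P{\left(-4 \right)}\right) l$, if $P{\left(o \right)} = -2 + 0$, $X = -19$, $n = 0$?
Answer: $-48 + 24 \sqrt{19} \approx 56.614$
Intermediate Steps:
$O = \sqrt{19}$ ($O = \sqrt{0 + 19} = \sqrt{19} \approx 4.3589$)
$P{\left(o \right)} = -2$
$l = 24$ ($l = 5 - -19 = 5 + 19 = 24$)
$\left(O + P{\left(-4 \right)}\right) l = \left(\sqrt{19} - 2\right) 24 = \left(-2 + \sqrt{19}\right) 24 = -48 + 24 \sqrt{19}$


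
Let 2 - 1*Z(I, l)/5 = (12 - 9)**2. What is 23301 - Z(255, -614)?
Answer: 23336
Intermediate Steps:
Z(I, l) = -35 (Z(I, l) = 10 - 5*(12 - 9)**2 = 10 - 5*3**2 = 10 - 5*9 = 10 - 45 = -35)
23301 - Z(255, -614) = 23301 - 1*(-35) = 23301 + 35 = 23336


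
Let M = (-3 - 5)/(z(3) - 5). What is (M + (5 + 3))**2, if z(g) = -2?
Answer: 4096/49 ≈ 83.592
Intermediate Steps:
M = 8/7 (M = (-3 - 5)/(-2 - 5) = -8/(-7) = -8*(-1/7) = 8/7 ≈ 1.1429)
(M + (5 + 3))**2 = (8/7 + (5 + 3))**2 = (8/7 + 8)**2 = (64/7)**2 = 4096/49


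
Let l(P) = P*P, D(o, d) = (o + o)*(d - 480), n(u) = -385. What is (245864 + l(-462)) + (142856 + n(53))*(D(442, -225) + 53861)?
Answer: -81116686781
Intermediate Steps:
D(o, d) = 2*o*(-480 + d) (D(o, d) = (2*o)*(-480 + d) = 2*o*(-480 + d))
l(P) = P**2
(245864 + l(-462)) + (142856 + n(53))*(D(442, -225) + 53861) = (245864 + (-462)**2) + (142856 - 385)*(2*442*(-480 - 225) + 53861) = (245864 + 213444) + 142471*(2*442*(-705) + 53861) = 459308 + 142471*(-623220 + 53861) = 459308 + 142471*(-569359) = 459308 - 81117146089 = -81116686781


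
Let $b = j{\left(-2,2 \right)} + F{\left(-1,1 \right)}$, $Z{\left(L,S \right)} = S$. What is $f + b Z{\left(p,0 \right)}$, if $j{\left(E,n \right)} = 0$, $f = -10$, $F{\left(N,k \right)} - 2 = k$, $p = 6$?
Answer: $-10$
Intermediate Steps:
$F{\left(N,k \right)} = 2 + k$
$b = 3$ ($b = 0 + \left(2 + 1\right) = 0 + 3 = 3$)
$f + b Z{\left(p,0 \right)} = -10 + 3 \cdot 0 = -10 + 0 = -10$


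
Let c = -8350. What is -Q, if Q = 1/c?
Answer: 1/8350 ≈ 0.00011976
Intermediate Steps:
Q = -1/8350 (Q = 1/(-8350) = -1/8350 ≈ -0.00011976)
-Q = -1*(-1/8350) = 1/8350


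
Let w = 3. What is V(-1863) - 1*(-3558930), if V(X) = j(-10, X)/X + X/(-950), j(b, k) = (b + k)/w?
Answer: 18896328973157/5309550 ≈ 3.5589e+6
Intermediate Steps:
j(b, k) = b/3 + k/3 (j(b, k) = (b + k)/3 = (b + k)*(⅓) = b/3 + k/3)
V(X) = -X/950 + (-10/3 + X/3)/X (V(X) = ((⅓)*(-10) + X/3)/X + X/(-950) = (-10/3 + X/3)/X + X*(-1/950) = (-10/3 + X/3)/X - X/950 = -X/950 + (-10/3 + X/3)/X)
V(-1863) - 1*(-3558930) = (⅓ - 10/3/(-1863) - 1/950*(-1863)) - 1*(-3558930) = (⅓ - 10/3*(-1/1863) + 1863/950) + 3558930 = (⅓ + 10/5589 + 1863/950) + 3558930 = 12191657/5309550 + 3558930 = 18896328973157/5309550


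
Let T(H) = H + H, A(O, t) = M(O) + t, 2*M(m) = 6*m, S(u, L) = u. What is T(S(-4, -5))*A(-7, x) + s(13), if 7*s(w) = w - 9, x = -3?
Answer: 1348/7 ≈ 192.57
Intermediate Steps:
M(m) = 3*m (M(m) = (6*m)/2 = 3*m)
A(O, t) = t + 3*O (A(O, t) = 3*O + t = t + 3*O)
T(H) = 2*H
s(w) = -9/7 + w/7 (s(w) = (w - 9)/7 = (-9 + w)/7 = -9/7 + w/7)
T(S(-4, -5))*A(-7, x) + s(13) = (2*(-4))*(-3 + 3*(-7)) + (-9/7 + (⅐)*13) = -8*(-3 - 21) + (-9/7 + 13/7) = -8*(-24) + 4/7 = 192 + 4/7 = 1348/7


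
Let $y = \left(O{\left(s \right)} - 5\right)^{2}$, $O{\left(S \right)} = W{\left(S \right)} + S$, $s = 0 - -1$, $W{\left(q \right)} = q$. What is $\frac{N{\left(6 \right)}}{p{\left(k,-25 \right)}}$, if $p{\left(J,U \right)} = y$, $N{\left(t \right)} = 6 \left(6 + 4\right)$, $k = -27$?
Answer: $\frac{20}{3} \approx 6.6667$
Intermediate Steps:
$s = 1$ ($s = 0 + 1 = 1$)
$O{\left(S \right)} = 2 S$ ($O{\left(S \right)} = S + S = 2 S$)
$N{\left(t \right)} = 60$ ($N{\left(t \right)} = 6 \cdot 10 = 60$)
$y = 9$ ($y = \left(2 \cdot 1 - 5\right)^{2} = \left(2 - 5\right)^{2} = \left(-3\right)^{2} = 9$)
$p{\left(J,U \right)} = 9$
$\frac{N{\left(6 \right)}}{p{\left(k,-25 \right)}} = \frac{60}{9} = 60 \cdot \frac{1}{9} = \frac{20}{3}$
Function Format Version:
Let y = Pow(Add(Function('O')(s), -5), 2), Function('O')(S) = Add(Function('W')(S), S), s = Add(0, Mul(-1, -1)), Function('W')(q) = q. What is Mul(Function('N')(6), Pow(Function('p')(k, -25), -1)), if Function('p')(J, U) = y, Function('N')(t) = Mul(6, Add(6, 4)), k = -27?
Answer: Rational(20, 3) ≈ 6.6667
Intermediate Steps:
s = 1 (s = Add(0, 1) = 1)
Function('O')(S) = Mul(2, S) (Function('O')(S) = Add(S, S) = Mul(2, S))
Function('N')(t) = 60 (Function('N')(t) = Mul(6, 10) = 60)
y = 9 (y = Pow(Add(Mul(2, 1), -5), 2) = Pow(Add(2, -5), 2) = Pow(-3, 2) = 9)
Function('p')(J, U) = 9
Mul(Function('N')(6), Pow(Function('p')(k, -25), -1)) = Mul(60, Pow(9, -1)) = Mul(60, Rational(1, 9)) = Rational(20, 3)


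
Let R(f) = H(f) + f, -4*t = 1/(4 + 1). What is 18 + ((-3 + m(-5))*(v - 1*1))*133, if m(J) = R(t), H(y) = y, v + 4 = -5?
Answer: 4141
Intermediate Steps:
v = -9 (v = -4 - 5 = -9)
t = -1/20 (t = -1/(4*(4 + 1)) = -¼/5 = -¼*⅕ = -1/20 ≈ -0.050000)
R(f) = 2*f (R(f) = f + f = 2*f)
m(J) = -⅒ (m(J) = 2*(-1/20) = -⅒)
18 + ((-3 + m(-5))*(v - 1*1))*133 = 18 + ((-3 - ⅒)*(-9 - 1*1))*133 = 18 - 31*(-9 - 1)/10*133 = 18 - 31/10*(-10)*133 = 18 + 31*133 = 18 + 4123 = 4141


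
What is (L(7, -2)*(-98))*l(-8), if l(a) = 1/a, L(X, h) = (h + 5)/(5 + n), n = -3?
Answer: 147/8 ≈ 18.375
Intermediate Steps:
L(X, h) = 5/2 + h/2 (L(X, h) = (h + 5)/(5 - 3) = (5 + h)/2 = (5 + h)*(1/2) = 5/2 + h/2)
l(a) = 1/a
(L(7, -2)*(-98))*l(-8) = ((5/2 + (1/2)*(-2))*(-98))/(-8) = ((5/2 - 1)*(-98))*(-1/8) = ((3/2)*(-98))*(-1/8) = -147*(-1/8) = 147/8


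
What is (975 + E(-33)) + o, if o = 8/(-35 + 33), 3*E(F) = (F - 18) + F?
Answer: 943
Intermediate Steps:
E(F) = -6 + 2*F/3 (E(F) = ((F - 18) + F)/3 = ((-18 + F) + F)/3 = (-18 + 2*F)/3 = -6 + 2*F/3)
o = -4 (o = 8/(-2) = -½*8 = -4)
(975 + E(-33)) + o = (975 + (-6 + (⅔)*(-33))) - 4 = (975 + (-6 - 22)) - 4 = (975 - 28) - 4 = 947 - 4 = 943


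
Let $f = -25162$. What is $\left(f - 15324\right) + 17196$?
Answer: $-23290$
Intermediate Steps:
$\left(f - 15324\right) + 17196 = \left(-25162 - 15324\right) + 17196 = -40486 + 17196 = -23290$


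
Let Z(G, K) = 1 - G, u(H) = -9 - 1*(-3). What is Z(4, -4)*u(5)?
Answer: 18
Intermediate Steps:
u(H) = -6 (u(H) = -9 + 3 = -6)
Z(4, -4)*u(5) = (1 - 1*4)*(-6) = (1 - 4)*(-6) = -3*(-6) = 18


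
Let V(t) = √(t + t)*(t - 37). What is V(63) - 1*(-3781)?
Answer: 3781 + 78*√14 ≈ 4072.8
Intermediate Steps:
V(t) = √2*√t*(-37 + t) (V(t) = √(2*t)*(-37 + t) = (√2*√t)*(-37 + t) = √2*√t*(-37 + t))
V(63) - 1*(-3781) = √2*√63*(-37 + 63) - 1*(-3781) = √2*(3*√7)*26 + 3781 = 78*√14 + 3781 = 3781 + 78*√14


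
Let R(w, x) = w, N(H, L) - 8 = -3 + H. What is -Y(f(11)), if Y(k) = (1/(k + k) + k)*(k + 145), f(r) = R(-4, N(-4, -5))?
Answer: 4653/8 ≈ 581.63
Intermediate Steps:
N(H, L) = 5 + H (N(H, L) = 8 + (-3 + H) = 5 + H)
f(r) = -4
Y(k) = (145 + k)*(k + 1/(2*k)) (Y(k) = (1/(2*k) + k)*(145 + k) = (k + 1/(2*k))*(145 + k) = (145 + k)*(k + 1/(2*k)))
-Y(f(11)) = -(1/2 + (-4)**2 + 145*(-4) + (145/2)/(-4)) = -(1/2 + 16 - 580 + (145/2)*(-1/4)) = -(1/2 + 16 - 580 - 145/8) = -1*(-4653/8) = 4653/8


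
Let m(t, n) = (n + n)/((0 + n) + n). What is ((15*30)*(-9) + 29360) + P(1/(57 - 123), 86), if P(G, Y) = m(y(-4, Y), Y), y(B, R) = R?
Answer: 25311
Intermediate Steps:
m(t, n) = 1 (m(t, n) = (2*n)/(n + n) = (2*n)/((2*n)) = (2*n)*(1/(2*n)) = 1)
P(G, Y) = 1
((15*30)*(-9) + 29360) + P(1/(57 - 123), 86) = ((15*30)*(-9) + 29360) + 1 = (450*(-9) + 29360) + 1 = (-4050 + 29360) + 1 = 25310 + 1 = 25311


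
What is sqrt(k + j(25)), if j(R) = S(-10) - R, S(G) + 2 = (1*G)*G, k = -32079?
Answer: I*sqrt(32006) ≈ 178.9*I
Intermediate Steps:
S(G) = -2 + G**2 (S(G) = -2 + (1*G)*G = -2 + G*G = -2 + G**2)
j(R) = 98 - R (j(R) = (-2 + (-10)**2) - R = (-2 + 100) - R = 98 - R)
sqrt(k + j(25)) = sqrt(-32079 + (98 - 1*25)) = sqrt(-32079 + (98 - 25)) = sqrt(-32079 + 73) = sqrt(-32006) = I*sqrt(32006)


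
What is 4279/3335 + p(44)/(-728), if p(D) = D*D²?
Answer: -35121691/303485 ≈ -115.73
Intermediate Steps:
p(D) = D³
4279/3335 + p(44)/(-728) = 4279/3335 + 44³/(-728) = 4279*(1/3335) + 85184*(-1/728) = 4279/3335 - 10648/91 = -35121691/303485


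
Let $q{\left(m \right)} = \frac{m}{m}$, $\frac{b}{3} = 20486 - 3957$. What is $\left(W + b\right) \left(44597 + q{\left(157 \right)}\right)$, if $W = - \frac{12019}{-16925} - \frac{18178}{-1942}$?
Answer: $\frac{36351247238580402}{16434175} \approx 2.2119 \cdot 10^{9}$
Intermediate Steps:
$b = 49587$ ($b = 3 \left(20486 - 3957\right) = 3 \cdot 16529 = 49587$)
$W = \frac{165501774}{16434175}$ ($W = \left(-12019\right) \left(- \frac{1}{16925}\right) - - \frac{9089}{971} = \frac{12019}{16925} + \frac{9089}{971} = \frac{165501774}{16434175} \approx 10.071$)
$q{\left(m \right)} = 1$
$\left(W + b\right) \left(44597 + q{\left(157 \right)}\right) = \left(\frac{165501774}{16434175} + 49587\right) \left(44597 + 1\right) = \frac{815086937499}{16434175} \cdot 44598 = \frac{36351247238580402}{16434175}$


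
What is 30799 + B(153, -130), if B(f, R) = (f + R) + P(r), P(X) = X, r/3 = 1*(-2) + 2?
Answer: 30822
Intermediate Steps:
r = 0 (r = 3*(1*(-2) + 2) = 3*(-2 + 2) = 3*0 = 0)
B(f, R) = R + f (B(f, R) = (f + R) + 0 = (R + f) + 0 = R + f)
30799 + B(153, -130) = 30799 + (-130 + 153) = 30799 + 23 = 30822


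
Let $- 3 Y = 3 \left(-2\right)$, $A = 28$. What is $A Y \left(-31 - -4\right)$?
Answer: $-1512$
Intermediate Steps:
$Y = 2$ ($Y = - \frac{3 \left(-2\right)}{3} = \left(- \frac{1}{3}\right) \left(-6\right) = 2$)
$A Y \left(-31 - -4\right) = 28 \cdot 2 \left(-31 - -4\right) = 56 \left(-31 + 4\right) = 56 \left(-27\right) = -1512$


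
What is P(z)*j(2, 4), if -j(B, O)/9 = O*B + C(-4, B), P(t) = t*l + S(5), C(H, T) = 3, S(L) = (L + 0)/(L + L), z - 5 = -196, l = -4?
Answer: -151371/2 ≈ -75686.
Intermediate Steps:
z = -191 (z = 5 - 196 = -191)
S(L) = 1/2 (S(L) = L/((2*L)) = L*(1/(2*L)) = 1/2)
P(t) = 1/2 - 4*t (P(t) = t*(-4) + 1/2 = -4*t + 1/2 = 1/2 - 4*t)
j(B, O) = -27 - 9*B*O (j(B, O) = -9*(O*B + 3) = -9*(B*O + 3) = -9*(3 + B*O) = -27 - 9*B*O)
P(z)*j(2, 4) = (1/2 - 4*(-191))*(-27 - 9*2*4) = (1/2 + 764)*(-27 - 72) = (1529/2)*(-99) = -151371/2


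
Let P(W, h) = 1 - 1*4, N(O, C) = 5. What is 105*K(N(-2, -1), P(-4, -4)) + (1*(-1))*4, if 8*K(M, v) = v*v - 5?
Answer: 97/2 ≈ 48.500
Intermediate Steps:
P(W, h) = -3 (P(W, h) = 1 - 4 = -3)
K(M, v) = -5/8 + v²/8 (K(M, v) = (v*v - 5)/8 = (v² - 5)/8 = (-5 + v²)/8 = -5/8 + v²/8)
105*K(N(-2, -1), P(-4, -4)) + (1*(-1))*4 = 105*(-5/8 + (⅛)*(-3)²) + (1*(-1))*4 = 105*(-5/8 + (⅛)*9) - 1*4 = 105*(-5/8 + 9/8) - 4 = 105*(½) - 4 = 105/2 - 4 = 97/2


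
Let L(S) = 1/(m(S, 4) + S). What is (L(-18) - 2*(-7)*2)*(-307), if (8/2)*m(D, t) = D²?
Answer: -541855/63 ≈ -8600.9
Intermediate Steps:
m(D, t) = D²/4
L(S) = 1/(S + S²/4) (L(S) = 1/(S²/4 + S) = 1/(S + S²/4))
(L(-18) - 2*(-7)*2)*(-307) = (4/(-18*(4 - 18)) - 2*(-7)*2)*(-307) = (4*(-1/18)/(-14) + 14*2)*(-307) = (4*(-1/18)*(-1/14) + 28)*(-307) = (1/63 + 28)*(-307) = (1765/63)*(-307) = -541855/63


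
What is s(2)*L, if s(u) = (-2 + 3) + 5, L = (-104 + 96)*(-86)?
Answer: 4128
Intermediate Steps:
L = 688 (L = -8*(-86) = 688)
s(u) = 6 (s(u) = 1 + 5 = 6)
s(2)*L = 6*688 = 4128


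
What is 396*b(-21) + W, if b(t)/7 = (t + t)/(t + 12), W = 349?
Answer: 13285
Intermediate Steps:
b(t) = 14*t/(12 + t) (b(t) = 7*((t + t)/(t + 12)) = 7*((2*t)/(12 + t)) = 7*(2*t/(12 + t)) = 14*t/(12 + t))
396*b(-21) + W = 396*(14*(-21)/(12 - 21)) + 349 = 396*(14*(-21)/(-9)) + 349 = 396*(14*(-21)*(-1/9)) + 349 = 396*(98/3) + 349 = 12936 + 349 = 13285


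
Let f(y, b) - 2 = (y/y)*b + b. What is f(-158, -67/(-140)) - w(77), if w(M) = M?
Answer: -5183/70 ≈ -74.043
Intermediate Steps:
f(y, b) = 2 + 2*b (f(y, b) = 2 + ((y/y)*b + b) = 2 + (1*b + b) = 2 + (b + b) = 2 + 2*b)
f(-158, -67/(-140)) - w(77) = (2 + 2*(-67/(-140))) - 1*77 = (2 + 2*(-67*(-1/140))) - 77 = (2 + 2*(67/140)) - 77 = (2 + 67/70) - 77 = 207/70 - 77 = -5183/70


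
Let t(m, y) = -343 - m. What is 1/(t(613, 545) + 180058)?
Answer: 1/179102 ≈ 5.5834e-6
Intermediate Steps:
1/(t(613, 545) + 180058) = 1/((-343 - 1*613) + 180058) = 1/((-343 - 613) + 180058) = 1/(-956 + 180058) = 1/179102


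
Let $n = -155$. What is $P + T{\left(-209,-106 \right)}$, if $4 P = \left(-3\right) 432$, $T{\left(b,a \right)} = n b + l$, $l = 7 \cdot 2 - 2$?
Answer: $32083$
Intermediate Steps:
$l = 12$ ($l = 14 - 2 = 12$)
$T{\left(b,a \right)} = 12 - 155 b$ ($T{\left(b,a \right)} = - 155 b + 12 = 12 - 155 b$)
$P = -324$ ($P = \frac{\left(-3\right) 432}{4} = \frac{1}{4} \left(-1296\right) = -324$)
$P + T{\left(-209,-106 \right)} = -324 + \left(12 - -32395\right) = -324 + \left(12 + 32395\right) = -324 + 32407 = 32083$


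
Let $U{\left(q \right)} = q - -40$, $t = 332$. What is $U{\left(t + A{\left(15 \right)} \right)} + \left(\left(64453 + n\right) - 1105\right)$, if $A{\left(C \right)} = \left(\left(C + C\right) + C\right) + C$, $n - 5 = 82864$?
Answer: $146649$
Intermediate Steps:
$n = 82869$ ($n = 5 + 82864 = 82869$)
$A{\left(C \right)} = 4 C$ ($A{\left(C \right)} = \left(2 C + C\right) + C = 3 C + C = 4 C$)
$U{\left(q \right)} = 40 + q$ ($U{\left(q \right)} = q + 40 = 40 + q$)
$U{\left(t + A{\left(15 \right)} \right)} + \left(\left(64453 + n\right) - 1105\right) = \left(40 + \left(332 + 4 \cdot 15\right)\right) + \left(\left(64453 + 82869\right) - 1105\right) = \left(40 + \left(332 + 60\right)\right) + \left(147322 - 1105\right) = \left(40 + 392\right) + 146217 = 432 + 146217 = 146649$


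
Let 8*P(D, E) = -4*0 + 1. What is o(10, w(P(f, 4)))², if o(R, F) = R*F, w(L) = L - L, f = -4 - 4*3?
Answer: 0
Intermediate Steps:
f = -16 (f = -4 - 12 = -16)
P(D, E) = ⅛ (P(D, E) = (-4*0 + 1)/8 = (0 + 1)/8 = (⅛)*1 = ⅛)
w(L) = 0
o(R, F) = F*R
o(10, w(P(f, 4)))² = (0*10)² = 0² = 0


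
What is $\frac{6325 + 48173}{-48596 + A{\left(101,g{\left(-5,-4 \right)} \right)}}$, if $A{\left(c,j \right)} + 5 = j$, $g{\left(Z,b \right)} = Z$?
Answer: $- \frac{9083}{8101} \approx -1.1212$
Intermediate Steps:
$A{\left(c,j \right)} = -5 + j$
$\frac{6325 + 48173}{-48596 + A{\left(101,g{\left(-5,-4 \right)} \right)}} = \frac{6325 + 48173}{-48596 - 10} = \frac{54498}{-48596 - 10} = \frac{54498}{-48606} = 54498 \left(- \frac{1}{48606}\right) = - \frac{9083}{8101}$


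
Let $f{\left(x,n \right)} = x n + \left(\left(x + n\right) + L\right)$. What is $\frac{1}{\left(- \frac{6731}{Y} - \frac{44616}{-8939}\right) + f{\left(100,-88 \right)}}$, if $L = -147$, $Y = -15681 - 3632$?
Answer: $- \frac{24662701}{220229542404} \approx -0.00011199$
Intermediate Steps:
$Y = -19313$
$f{\left(x,n \right)} = -147 + n + x + n x$ ($f{\left(x,n \right)} = x n - \left(147 - n - x\right) = n x - \left(147 - n - x\right) = n x + \left(-147 + n + x\right) = -147 + n + x + n x$)
$\frac{1}{\left(- \frac{6731}{Y} - \frac{44616}{-8939}\right) + f{\left(100,-88 \right)}} = \frac{1}{\left(- \frac{6731}{-19313} - \frac{44616}{-8939}\right) - 8935} = \frac{1}{\left(\left(-6731\right) \left(- \frac{1}{19313}\right) - - \frac{44616}{8939}\right) - 8935} = \frac{1}{\left(\frac{6731}{19313} + \frac{44616}{8939}\right) - 8935} = \frac{1}{\frac{131691031}{24662701} - 8935} = \frac{1}{- \frac{220229542404}{24662701}} = - \frac{24662701}{220229542404}$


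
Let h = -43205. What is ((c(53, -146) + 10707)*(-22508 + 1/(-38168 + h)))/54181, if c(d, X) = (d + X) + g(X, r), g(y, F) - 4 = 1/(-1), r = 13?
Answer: -19445497180245/4408870513 ≈ -4410.5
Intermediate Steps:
g(y, F) = 3 (g(y, F) = 4 + 1/(-1) = 4 - 1 = 3)
c(d, X) = 3 + X + d (c(d, X) = (d + X) + 3 = (X + d) + 3 = 3 + X + d)
((c(53, -146) + 10707)*(-22508 + 1/(-38168 + h)))/54181 = (((3 - 146 + 53) + 10707)*(-22508 + 1/(-38168 - 43205)))/54181 = ((-90 + 10707)*(-22508 + 1/(-81373)))*(1/54181) = (10617*(-22508 - 1/81373))*(1/54181) = (10617*(-1831543485/81373))*(1/54181) = -19445497180245/81373*1/54181 = -19445497180245/4408870513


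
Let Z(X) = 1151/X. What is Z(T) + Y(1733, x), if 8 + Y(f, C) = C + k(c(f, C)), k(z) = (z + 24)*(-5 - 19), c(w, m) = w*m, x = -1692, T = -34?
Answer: 2392626041/34 ≈ 7.0371e+7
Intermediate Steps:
c(w, m) = m*w
k(z) = -576 - 24*z (k(z) = (24 + z)*(-24) = -576 - 24*z)
Y(f, C) = -584 + C - 24*C*f (Y(f, C) = -8 + (C + (-576 - 24*C*f)) = -8 + (-576 + C - 24*C*f) = -584 + C - 24*C*f)
Z(T) + Y(1733, x) = 1151/(-34) + (-584 - 1692 - 24*(-1692)*1733) = 1151*(-1/34) + (-584 - 1692 + 70373664) = -1151/34 + 70371388 = 2392626041/34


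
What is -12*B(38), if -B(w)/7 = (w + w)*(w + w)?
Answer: 485184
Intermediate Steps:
B(w) = -28*w² (B(w) = -7*(w + w)*(w + w) = -7*2*w*2*w = -28*w²)
-12*B(38) = -(-336)*38² = -(-336)*1444 = -12*(-40432) = 485184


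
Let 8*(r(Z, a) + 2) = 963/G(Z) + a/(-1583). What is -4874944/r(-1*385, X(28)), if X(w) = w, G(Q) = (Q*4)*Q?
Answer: 36603446824806400/15032047971 ≈ 2.4350e+6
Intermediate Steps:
G(Q) = 4*Q**2 (G(Q) = (4*Q)*Q = 4*Q**2)
r(Z, a) = -2 - a/12664 + 963/(32*Z**2) (r(Z, a) = -2 + (963/((4*Z**2)) + a/(-1583))/8 = -2 + (963*(1/(4*Z**2)) + a*(-1/1583))/8 = -2 + (963/(4*Z**2) - a/1583)/8 = -2 + (-a/1583 + 963/(4*Z**2))/8 = -2 + (-a/12664 + 963/(32*Z**2)) = -2 - a/12664 + 963/(32*Z**2))
-4874944/r(-1*385, X(28)) = -4874944/(-2 - 1/12664*28 + 963/(32*(-1*385)**2)) = -4874944/(-2 - 7/3166 + (963/32)/(-385)**2) = -4874944/(-2 - 7/3166 + (963/32)*(1/148225)) = -4874944/(-2 - 7/3166 + 963/4743200) = -4874944/(-15032047971/7508485600) = -4874944*(-7508485600/15032047971) = 36603446824806400/15032047971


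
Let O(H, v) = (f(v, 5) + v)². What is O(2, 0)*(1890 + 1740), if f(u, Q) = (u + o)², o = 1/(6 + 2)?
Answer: 1815/2048 ≈ 0.88623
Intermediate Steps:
o = ⅛ (o = 1/8 = ⅛ ≈ 0.12500)
f(u, Q) = (⅛ + u)² (f(u, Q) = (u + ⅛)² = (⅛ + u)²)
O(H, v) = (v + (1 + 8*v)²/64)² (O(H, v) = ((1 + 8*v)²/64 + v)² = (v + (1 + 8*v)²/64)²)
O(2, 0)*(1890 + 1740) = (((1 + 8*0)² + 64*0)²/4096)*(1890 + 1740) = (((1 + 0)² + 0)²/4096)*3630 = ((1² + 0)²/4096)*3630 = ((1 + 0)²/4096)*3630 = ((1/4096)*1²)*3630 = ((1/4096)*1)*3630 = (1/4096)*3630 = 1815/2048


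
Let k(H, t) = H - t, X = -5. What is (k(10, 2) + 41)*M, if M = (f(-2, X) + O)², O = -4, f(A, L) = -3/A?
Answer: 1225/4 ≈ 306.25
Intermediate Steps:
M = 25/4 (M = (-3/(-2) - 4)² = (-3*(-½) - 4)² = (3/2 - 4)² = (-5/2)² = 25/4 ≈ 6.2500)
(k(10, 2) + 41)*M = ((10 - 1*2) + 41)*(25/4) = ((10 - 2) + 41)*(25/4) = (8 + 41)*(25/4) = 49*(25/4) = 1225/4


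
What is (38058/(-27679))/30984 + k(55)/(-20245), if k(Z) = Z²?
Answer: -86500968187/578741207444 ≈ -0.14946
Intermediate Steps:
(38058/(-27679))/30984 + k(55)/(-20245) = (38058/(-27679))/30984 + 55²/(-20245) = (38058*(-1/27679))*(1/30984) + 3025*(-1/20245) = -38058/27679*1/30984 - 605/4049 = -6343/142934356 - 605/4049 = -86500968187/578741207444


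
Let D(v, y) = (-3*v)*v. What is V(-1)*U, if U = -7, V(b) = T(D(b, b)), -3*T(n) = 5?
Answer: 35/3 ≈ 11.667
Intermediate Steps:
D(v, y) = -3*v**2
T(n) = -5/3 (T(n) = -1/3*5 = -5/3)
V(b) = -5/3
V(-1)*U = -5/3*(-7) = 35/3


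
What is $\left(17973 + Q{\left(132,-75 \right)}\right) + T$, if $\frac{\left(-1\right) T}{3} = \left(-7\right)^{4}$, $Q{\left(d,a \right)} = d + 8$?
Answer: $10910$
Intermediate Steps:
$Q{\left(d,a \right)} = 8 + d$
$T = -7203$ ($T = - 3 \left(-7\right)^{4} = \left(-3\right) 2401 = -7203$)
$\left(17973 + Q{\left(132,-75 \right)}\right) + T = \left(17973 + \left(8 + 132\right)\right) - 7203 = \left(17973 + 140\right) - 7203 = 18113 - 7203 = 10910$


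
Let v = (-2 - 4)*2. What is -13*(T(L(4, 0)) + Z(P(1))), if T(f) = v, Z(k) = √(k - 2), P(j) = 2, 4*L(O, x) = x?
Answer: 156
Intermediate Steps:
L(O, x) = x/4
Z(k) = √(-2 + k)
v = -12 (v = -6*2 = -12)
T(f) = -12
-13*(T(L(4, 0)) + Z(P(1))) = -13*(-12 + √(-2 + 2)) = -13*(-12 + √0) = -13*(-12 + 0) = -13*(-12) = 156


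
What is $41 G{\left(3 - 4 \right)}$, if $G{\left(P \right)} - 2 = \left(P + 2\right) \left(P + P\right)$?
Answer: $0$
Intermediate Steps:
$G{\left(P \right)} = 2 + 2 P \left(2 + P\right)$ ($G{\left(P \right)} = 2 + \left(P + 2\right) \left(P + P\right) = 2 + \left(2 + P\right) 2 P = 2 + 2 P \left(2 + P\right)$)
$41 G{\left(3 - 4 \right)} = 41 \left(2 + 2 \left(3 - 4\right)^{2} + 4 \left(3 - 4\right)\right) = 41 \left(2 + 2 \left(-1\right)^{2} + 4 \left(-1\right)\right) = 41 \left(2 + 2 \cdot 1 - 4\right) = 41 \left(2 + 2 - 4\right) = 41 \cdot 0 = 0$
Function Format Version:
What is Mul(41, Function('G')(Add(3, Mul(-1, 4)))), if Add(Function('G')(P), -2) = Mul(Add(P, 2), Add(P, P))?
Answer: 0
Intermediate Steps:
Function('G')(P) = Add(2, Mul(2, P, Add(2, P))) (Function('G')(P) = Add(2, Mul(Add(P, 2), Add(P, P))) = Add(2, Mul(Add(2, P), Mul(2, P))) = Add(2, Mul(2, P, Add(2, P))))
Mul(41, Function('G')(Add(3, Mul(-1, 4)))) = Mul(41, Add(2, Mul(2, Pow(Add(3, Mul(-1, 4)), 2)), Mul(4, Add(3, Mul(-1, 4))))) = Mul(41, Add(2, Mul(2, Pow(Add(3, -4), 2)), Mul(4, Add(3, -4)))) = Mul(41, Add(2, Mul(2, Pow(-1, 2)), Mul(4, -1))) = Mul(41, Add(2, Mul(2, 1), -4)) = Mul(41, Add(2, 2, -4)) = Mul(41, 0) = 0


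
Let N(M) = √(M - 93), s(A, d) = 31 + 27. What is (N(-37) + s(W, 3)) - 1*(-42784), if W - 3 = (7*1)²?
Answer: 42842 + I*√130 ≈ 42842.0 + 11.402*I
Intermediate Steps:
W = 52 (W = 3 + (7*1)² = 3 + 7² = 3 + 49 = 52)
s(A, d) = 58
N(M) = √(-93 + M)
(N(-37) + s(W, 3)) - 1*(-42784) = (√(-93 - 37) + 58) - 1*(-42784) = (√(-130) + 58) + 42784 = (I*√130 + 58) + 42784 = (58 + I*√130) + 42784 = 42842 + I*√130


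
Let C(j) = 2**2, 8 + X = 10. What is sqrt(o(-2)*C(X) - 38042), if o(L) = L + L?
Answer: I*sqrt(38058) ≈ 195.08*I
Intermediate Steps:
X = 2 (X = -8 + 10 = 2)
o(L) = 2*L
C(j) = 4
sqrt(o(-2)*C(X) - 38042) = sqrt((2*(-2))*4 - 38042) = sqrt(-4*4 - 38042) = sqrt(-16 - 38042) = sqrt(-38058) = I*sqrt(38058)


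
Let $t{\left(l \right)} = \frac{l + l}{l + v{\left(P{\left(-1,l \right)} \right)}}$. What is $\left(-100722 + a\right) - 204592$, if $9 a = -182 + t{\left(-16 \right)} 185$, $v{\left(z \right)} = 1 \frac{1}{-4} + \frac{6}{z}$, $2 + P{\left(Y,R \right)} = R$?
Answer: $- \frac{546782552}{1791} \approx -3.0529 \cdot 10^{5}$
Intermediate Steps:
$P{\left(Y,R \right)} = -2 + R$
$v{\left(z \right)} = - \frac{1}{4} + \frac{6}{z}$ ($v{\left(z \right)} = 1 \left(- \frac{1}{4}\right) + \frac{6}{z} = - \frac{1}{4} + \frac{6}{z}$)
$t{\left(l \right)} = \frac{2 l}{l + \frac{26 - l}{4 \left(-2 + l\right)}}$ ($t{\left(l \right)} = \frac{l + l}{l + \frac{24 - \left(-2 + l\right)}{4 \left(-2 + l\right)}} = \frac{2 l}{l + \frac{24 - \left(-2 + l\right)}{4 \left(-2 + l\right)}} = \frac{2 l}{l + \frac{26 - l}{4 \left(-2 + l\right)}}$)
$a = \frac{34822}{1791}$ ($a = \frac{-182 + 8 \left(-16\right) \frac{1}{26 - -16 + 4 \left(-16\right) \left(-2 - 16\right)} \left(-2 - 16\right) 185}{9} = \frac{-182 + 8 \left(-16\right) \frac{1}{26 + 16 + 4 \left(-16\right) \left(-18\right)} \left(-18\right) 185}{9} = \frac{-182 + 8 \left(-16\right) \frac{1}{26 + 16 + 1152} \left(-18\right) 185}{9} = \frac{-182 + 8 \left(-16\right) \frac{1}{1194} \left(-18\right) 185}{9} = \frac{-182 + \frac{384}{199} \cdot 185}{9} = \frac{-182 + \frac{71040}{199}}{9} = \frac{1}{9} \cdot \frac{34822}{199} = \frac{34822}{1791} \approx 19.443$)
$\left(-100722 + a\right) - 204592 = \left(-100722 + \frac{34822}{1791}\right) - 204592 = - \frac{180358280}{1791} - 204592 = - \frac{546782552}{1791}$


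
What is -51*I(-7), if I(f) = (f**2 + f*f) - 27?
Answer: -3621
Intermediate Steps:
I(f) = -27 + 2*f**2 (I(f) = (f**2 + f**2) - 27 = 2*f**2 - 27 = -27 + 2*f**2)
-51*I(-7) = -51*(-27 + 2*(-7)**2) = -51*(-27 + 2*49) = -51*(-27 + 98) = -51*71 = -3621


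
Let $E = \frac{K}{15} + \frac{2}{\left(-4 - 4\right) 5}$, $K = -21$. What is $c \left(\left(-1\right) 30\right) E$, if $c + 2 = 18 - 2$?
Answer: $609$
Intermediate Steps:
$c = 14$ ($c = -2 + \left(18 - 2\right) = -2 + 16 = 14$)
$E = - \frac{29}{20}$ ($E = - \frac{21}{15} + \frac{2}{\left(-4 - 4\right) 5} = \left(-21\right) \frac{1}{15} + \frac{2}{\left(-8\right) 5} = - \frac{7}{5} + \frac{2}{-40} = - \frac{7}{5} + 2 \left(- \frac{1}{40}\right) = - \frac{7}{5} - \frac{1}{20} = - \frac{29}{20} \approx -1.45$)
$c \left(\left(-1\right) 30\right) E = 14 \left(\left(-1\right) 30\right) \left(- \frac{29}{20}\right) = 14 \left(-30\right) \left(- \frac{29}{20}\right) = \left(-420\right) \left(- \frac{29}{20}\right) = 609$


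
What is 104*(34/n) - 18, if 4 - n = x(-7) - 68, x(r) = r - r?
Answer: 280/9 ≈ 31.111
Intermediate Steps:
x(r) = 0
n = 72 (n = 4 - (0 - 68) = 4 - 1*(-68) = 4 + 68 = 72)
104*(34/n) - 18 = 104*(34/72) - 18 = 104*(34*(1/72)) - 18 = 104*(17/36) - 18 = 442/9 - 18 = 280/9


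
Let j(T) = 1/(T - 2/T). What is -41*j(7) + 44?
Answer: 1781/47 ≈ 37.894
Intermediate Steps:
-41*j(7) + 44 = -287/(-2 + 7**2) + 44 = -287/(-2 + 49) + 44 = -287/47 + 44 = 1781/47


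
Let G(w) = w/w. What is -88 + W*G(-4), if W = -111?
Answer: -199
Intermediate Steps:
G(w) = 1
-88 + W*G(-4) = -88 - 111*1 = -88 - 111 = -199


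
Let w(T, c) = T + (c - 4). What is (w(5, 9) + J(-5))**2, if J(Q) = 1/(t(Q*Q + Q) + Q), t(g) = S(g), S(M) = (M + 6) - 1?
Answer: 40401/400 ≈ 101.00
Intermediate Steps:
S(M) = 5 + M (S(M) = (6 + M) - 1 = 5 + M)
t(g) = 5 + g
J(Q) = 1/(5 + Q**2 + 2*Q) (J(Q) = 1/((5 + (Q*Q + Q)) + Q) = 1/((5 + (Q**2 + Q)) + Q) = 1/((5 + (Q + Q**2)) + Q) = 1/((5 + Q + Q**2) + Q) = 1/(5 + Q**2 + 2*Q))
w(T, c) = -4 + T + c (w(T, c) = T + (-4 + c) = -4 + T + c)
(w(5, 9) + J(-5))**2 = ((-4 + 5 + 9) + 1/(5 - 5 - 5*(1 - 5)))**2 = (10 + 1/(5 - 5 - 5*(-4)))**2 = (10 + 1/(5 - 5 + 20))**2 = (10 + 1/20)**2 = (201/20)**2 = 40401/400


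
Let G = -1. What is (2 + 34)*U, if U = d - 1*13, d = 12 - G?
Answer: 0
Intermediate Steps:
d = 13 (d = 12 - 1*(-1) = 12 + 1 = 13)
U = 0 (U = 13 - 1*13 = 13 - 13 = 0)
(2 + 34)*U = (2 + 34)*0 = 36*0 = 0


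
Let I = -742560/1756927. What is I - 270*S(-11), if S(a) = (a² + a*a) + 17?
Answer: -122862647670/1756927 ≈ -69930.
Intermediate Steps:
I = -742560/1756927 (I = -742560*1/1756927 = -742560/1756927 ≈ -0.42265)
S(a) = 17 + 2*a² (S(a) = (a² + a²) + 17 = 2*a² + 17 = 17 + 2*a²)
I - 270*S(-11) = -742560/1756927 - 270*(17 + 2*(-11)²) = -742560/1756927 - 270*(17 + 2*121) = -742560/1756927 - 270*(17 + 242) = -742560/1756927 - 270*259 = -742560/1756927 - 69930 = -122862647670/1756927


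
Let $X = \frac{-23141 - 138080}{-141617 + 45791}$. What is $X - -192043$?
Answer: $\frac{18402873739}{95826} \approx 1.9204 \cdot 10^{5}$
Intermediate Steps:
$X = \frac{161221}{95826}$ ($X = - \frac{161221}{-95826} = \left(-161221\right) \left(- \frac{1}{95826}\right) = \frac{161221}{95826} \approx 1.6824$)
$X - -192043 = \frac{161221}{95826} - -192043 = \frac{161221}{95826} + 192043 = \frac{18402873739}{95826}$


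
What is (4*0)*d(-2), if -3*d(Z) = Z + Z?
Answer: 0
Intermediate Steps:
d(Z) = -2*Z/3 (d(Z) = -(Z + Z)/3 = -2*Z/3)
(4*0)*d(-2) = (4*0)*(-2/3*(-2)) = 0*(4/3) = 0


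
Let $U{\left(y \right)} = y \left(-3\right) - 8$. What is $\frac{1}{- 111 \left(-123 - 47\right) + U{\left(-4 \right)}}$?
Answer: $\frac{1}{18874} \approx 5.2983 \cdot 10^{-5}$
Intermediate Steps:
$U{\left(y \right)} = -8 - 3 y$ ($U{\left(y \right)} = - 3 y - 8 = -8 - 3 y$)
$\frac{1}{- 111 \left(-123 - 47\right) + U{\left(-4 \right)}} = \frac{1}{- 111 \left(-123 - 47\right) - -4} = \frac{1}{\left(-111\right) \left(-170\right) + \left(-8 + 12\right)} = \frac{1}{18870 + 4} = \frac{1}{18874}$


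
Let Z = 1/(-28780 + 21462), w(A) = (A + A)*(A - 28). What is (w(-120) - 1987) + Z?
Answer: 245394493/7318 ≈ 33533.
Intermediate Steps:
w(A) = 2*A*(-28 + A) (w(A) = (2*A)*(-28 + A) = 2*A*(-28 + A))
Z = -1/7318 (Z = 1/(-7318) = -1/7318 ≈ -0.00013665)
(w(-120) - 1987) + Z = (2*(-120)*(-28 - 120) - 1987) - 1/7318 = (2*(-120)*(-148) - 1987) - 1/7318 = (35520 - 1987) - 1/7318 = 33533 - 1/7318 = 245394493/7318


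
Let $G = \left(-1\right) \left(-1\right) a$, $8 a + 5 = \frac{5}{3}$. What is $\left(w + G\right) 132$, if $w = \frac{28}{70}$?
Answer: $- \frac{11}{5} \approx -2.2$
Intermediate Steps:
$a = - \frac{5}{12}$ ($a = - \frac{5}{8} + \frac{5 \cdot \frac{1}{3}}{8} = - \frac{5}{8} + \frac{1}{8} \cdot \frac{5}{3} = - \frac{5}{8} + \frac{5}{24} = - \frac{5}{12} \approx -0.41667$)
$G = - \frac{5}{12}$ ($G = \left(-1\right) \left(-1\right) \left(- \frac{5}{12}\right) = 1 \left(- \frac{5}{12}\right) = - \frac{5}{12} \approx -0.41667$)
$w = \frac{2}{5}$ ($w = 28 \cdot \frac{1}{70} = \frac{2}{5} \approx 0.4$)
$\left(w + G\right) 132 = \left(\frac{2}{5} - \frac{5}{12}\right) 132 = \left(- \frac{1}{60}\right) 132 = - \frac{11}{5}$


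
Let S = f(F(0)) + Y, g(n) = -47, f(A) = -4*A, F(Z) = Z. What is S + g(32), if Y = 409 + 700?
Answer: 1062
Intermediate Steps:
Y = 1109
S = 1109 (S = -4*0 + 1109 = 0 + 1109 = 1109)
S + g(32) = 1109 - 47 = 1062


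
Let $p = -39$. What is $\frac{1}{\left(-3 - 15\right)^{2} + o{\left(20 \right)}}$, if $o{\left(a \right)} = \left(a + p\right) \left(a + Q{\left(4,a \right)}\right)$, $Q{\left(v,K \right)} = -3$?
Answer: $1$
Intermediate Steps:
$o{\left(a \right)} = \left(-39 + a\right) \left(-3 + a\right)$ ($o{\left(a \right)} = \left(a - 39\right) \left(a - 3\right) = \left(-39 + a\right) \left(-3 + a\right)$)
$\frac{1}{\left(-3 - 15\right)^{2} + o{\left(20 \right)}} = \frac{1}{\left(-3 - 15\right)^{2} + \left(117 + 20^{2} - 840\right)} = \frac{1}{\left(-18\right)^{2} + \left(117 + 400 - 840\right)} = \frac{1}{324 - 323} = 1^{-1} = 1$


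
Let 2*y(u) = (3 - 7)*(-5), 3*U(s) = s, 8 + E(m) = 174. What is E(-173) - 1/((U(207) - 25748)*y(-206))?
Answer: 42627141/256790 ≈ 166.00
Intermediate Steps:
E(m) = 166 (E(m) = -8 + 174 = 166)
U(s) = s/3
y(u) = 10 (y(u) = ((3 - 7)*(-5))/2 = (-4*(-5))/2 = (1/2)*20 = 10)
E(-173) - 1/((U(207) - 25748)*y(-206)) = 166 - 1/(((1/3)*207 - 25748)*10) = 166 - 1/((69 - 25748)*10) = 166 - 1/((-25679)*10) = 166 - (-1)/(25679*10) = 166 - 1*(-1/256790) = 166 + 1/256790 = 42627141/256790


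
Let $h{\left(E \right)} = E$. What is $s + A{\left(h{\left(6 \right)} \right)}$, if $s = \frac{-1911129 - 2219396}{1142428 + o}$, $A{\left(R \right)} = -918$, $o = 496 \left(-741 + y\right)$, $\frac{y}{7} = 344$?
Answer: $- \frac{362382241}{393852} \approx -920.1$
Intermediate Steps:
$y = 2408$ ($y = 7 \cdot 344 = 2408$)
$o = 826832$ ($o = 496 \left(-741 + 2408\right) = 496 \cdot 1667 = 826832$)
$s = - \frac{826105}{393852}$ ($s = \frac{-1911129 - 2219396}{1142428 + 826832} = - \frac{4130525}{1969260} = \left(-4130525\right) \frac{1}{1969260} = - \frac{826105}{393852} \approx -2.0975$)
$s + A{\left(h{\left(6 \right)} \right)} = - \frac{826105}{393852} - 918 = - \frac{362382241}{393852}$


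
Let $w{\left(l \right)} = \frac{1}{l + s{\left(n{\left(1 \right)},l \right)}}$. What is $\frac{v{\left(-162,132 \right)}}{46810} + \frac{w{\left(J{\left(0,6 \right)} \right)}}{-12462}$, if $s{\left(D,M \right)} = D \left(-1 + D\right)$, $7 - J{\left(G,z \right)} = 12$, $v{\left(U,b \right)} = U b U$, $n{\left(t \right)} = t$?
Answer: $\frac{696305959}{9408810} \approx 74.006$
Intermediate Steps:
$v{\left(U,b \right)} = b U^{2}$
$J{\left(G,z \right)} = -5$ ($J{\left(G,z \right)} = 7 - 12 = -5$)
$w{\left(l \right)} = \frac{1}{l}$ ($w{\left(l \right)} = \frac{1}{l + 1 \left(-1 + 1\right)} = \frac{1}{l + 1 \cdot 0} = \frac{1}{l + 0} = \frac{1}{l}$)
$\frac{v{\left(-162,132 \right)}}{46810} + \frac{w{\left(J{\left(0,6 \right)} \right)}}{-12462} = \frac{132 \left(-162\right)^{2}}{46810} + \frac{1}{\left(-5\right) \left(-12462\right)} = 132 \cdot 26244 \cdot \frac{1}{46810} - - \frac{1}{62310} = 3464208 \cdot \frac{1}{46810} + \frac{1}{62310} = \frac{1732104}{23405} + \frac{1}{62310} = \frac{696305959}{9408810}$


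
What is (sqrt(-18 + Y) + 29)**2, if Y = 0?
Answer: 823 + 174*I*sqrt(2) ≈ 823.0 + 246.07*I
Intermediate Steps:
(sqrt(-18 + Y) + 29)**2 = (sqrt(-18 + 0) + 29)**2 = (sqrt(-18) + 29)**2 = (3*I*sqrt(2) + 29)**2 = (29 + 3*I*sqrt(2))**2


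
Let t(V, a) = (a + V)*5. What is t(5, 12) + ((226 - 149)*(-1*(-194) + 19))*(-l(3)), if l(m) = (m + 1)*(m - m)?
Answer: 85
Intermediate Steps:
l(m) = 0 (l(m) = (1 + m)*0 = 0)
t(V, a) = 5*V + 5*a (t(V, a) = (V + a)*5 = 5*V + 5*a)
t(5, 12) + ((226 - 149)*(-1*(-194) + 19))*(-l(3)) = (5*5 + 5*12) + ((226 - 149)*(-1*(-194) + 19))*(-1*0) = (25 + 60) + (77*(194 + 19))*0 = 85 + (77*213)*0 = 85 + 16401*0 = 85 + 0 = 85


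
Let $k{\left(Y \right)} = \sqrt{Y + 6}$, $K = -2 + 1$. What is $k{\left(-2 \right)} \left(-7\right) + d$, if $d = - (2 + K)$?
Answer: $-15$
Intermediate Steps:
$K = -1$
$k{\left(Y \right)} = \sqrt{6 + Y}$
$d = -1$ ($d = - (2 - 1) = \left(-1\right) 1 = -1$)
$k{\left(-2 \right)} \left(-7\right) + d = \sqrt{6 - 2} \left(-7\right) - 1 = \sqrt{4} \left(-7\right) - 1 = 2 \left(-7\right) - 1 = -14 - 1 = -15$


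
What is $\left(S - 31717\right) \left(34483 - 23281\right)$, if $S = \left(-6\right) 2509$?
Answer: $-523928742$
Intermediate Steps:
$S = -15054$
$\left(S - 31717\right) \left(34483 - 23281\right) = \left(-15054 - 31717\right) \left(34483 - 23281\right) = \left(-46771\right) 11202 = -523928742$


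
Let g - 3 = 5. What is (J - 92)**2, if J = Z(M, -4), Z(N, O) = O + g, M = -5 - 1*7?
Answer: 7744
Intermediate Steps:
g = 8 (g = 3 + 5 = 8)
M = -12 (M = -5 - 7 = -12)
Z(N, O) = 8 + O (Z(N, O) = O + 8 = 8 + O)
J = 4 (J = 8 - 4 = 4)
(J - 92)**2 = (4 - 92)**2 = (-88)**2 = 7744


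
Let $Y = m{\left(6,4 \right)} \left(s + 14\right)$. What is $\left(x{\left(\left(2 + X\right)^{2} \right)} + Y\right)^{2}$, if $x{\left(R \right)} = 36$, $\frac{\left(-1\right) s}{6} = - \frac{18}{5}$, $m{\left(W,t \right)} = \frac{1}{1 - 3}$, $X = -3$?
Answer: $\frac{8281}{25} \approx 331.24$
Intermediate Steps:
$m{\left(W,t \right)} = - \frac{1}{2}$ ($m{\left(W,t \right)} = \frac{1}{-2} = - \frac{1}{2}$)
$s = \frac{108}{5}$ ($s = - 6 \left(- \frac{18}{5}\right) = - 6 \left(\left(-18\right) \frac{1}{5}\right) = \left(-6\right) \left(- \frac{18}{5}\right) = \frac{108}{5} \approx 21.6$)
$Y = - \frac{89}{5}$ ($Y = - \frac{\frac{108}{5} + 14}{2} = \left(- \frac{1}{2}\right) \frac{178}{5} = - \frac{89}{5} \approx -17.8$)
$\left(x{\left(\left(2 + X\right)^{2} \right)} + Y\right)^{2} = \left(36 - \frac{89}{5}\right)^{2} = \left(\frac{91}{5}\right)^{2} = \frac{8281}{25}$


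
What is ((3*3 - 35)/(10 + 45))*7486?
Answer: -194636/55 ≈ -3538.8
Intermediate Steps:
((3*3 - 35)/(10 + 45))*7486 = ((9 - 35)/55)*7486 = -26*1/55*7486 = -26/55*7486 = -194636/55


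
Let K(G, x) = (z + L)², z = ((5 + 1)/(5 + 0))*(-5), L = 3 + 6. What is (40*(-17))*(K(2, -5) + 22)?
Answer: -21080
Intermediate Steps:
L = 9
z = -6 (z = (6/5)*(-5) = -6)
K(G, x) = 9 (K(G, x) = (-6 + 9)² = 3² = 9)
(40*(-17))*(K(2, -5) + 22) = (40*(-17))*(9 + 22) = -680*31 = -21080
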